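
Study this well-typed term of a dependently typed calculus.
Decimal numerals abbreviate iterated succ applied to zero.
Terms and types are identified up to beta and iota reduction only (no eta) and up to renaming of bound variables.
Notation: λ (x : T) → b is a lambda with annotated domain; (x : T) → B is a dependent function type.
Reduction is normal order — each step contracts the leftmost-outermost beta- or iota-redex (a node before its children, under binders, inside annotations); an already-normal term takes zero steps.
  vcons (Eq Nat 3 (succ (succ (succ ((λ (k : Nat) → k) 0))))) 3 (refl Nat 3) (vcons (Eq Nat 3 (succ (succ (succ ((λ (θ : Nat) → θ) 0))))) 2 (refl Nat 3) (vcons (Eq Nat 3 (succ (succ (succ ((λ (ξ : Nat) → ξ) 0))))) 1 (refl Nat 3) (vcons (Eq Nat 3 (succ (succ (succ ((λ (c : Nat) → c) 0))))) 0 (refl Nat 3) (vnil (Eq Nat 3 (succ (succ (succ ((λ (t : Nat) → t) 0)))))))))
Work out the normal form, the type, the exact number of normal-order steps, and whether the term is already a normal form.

normal form:
  vcons (Eq Nat 3 3) 3 (refl Nat 3) (vcons (Eq Nat 3 3) 2 (refl Nat 3) (vcons (Eq Nat 3 3) 1 (refl Nat 3) (vcons (Eq Nat 3 3) 0 (refl Nat 3) (vnil (Eq Nat 3 3)))))
inferred type:
  Vec (Eq Nat 3 3) 4
steps to reach normal form (normal order): 5
already normal: no
first contracted redex: a beta-redex


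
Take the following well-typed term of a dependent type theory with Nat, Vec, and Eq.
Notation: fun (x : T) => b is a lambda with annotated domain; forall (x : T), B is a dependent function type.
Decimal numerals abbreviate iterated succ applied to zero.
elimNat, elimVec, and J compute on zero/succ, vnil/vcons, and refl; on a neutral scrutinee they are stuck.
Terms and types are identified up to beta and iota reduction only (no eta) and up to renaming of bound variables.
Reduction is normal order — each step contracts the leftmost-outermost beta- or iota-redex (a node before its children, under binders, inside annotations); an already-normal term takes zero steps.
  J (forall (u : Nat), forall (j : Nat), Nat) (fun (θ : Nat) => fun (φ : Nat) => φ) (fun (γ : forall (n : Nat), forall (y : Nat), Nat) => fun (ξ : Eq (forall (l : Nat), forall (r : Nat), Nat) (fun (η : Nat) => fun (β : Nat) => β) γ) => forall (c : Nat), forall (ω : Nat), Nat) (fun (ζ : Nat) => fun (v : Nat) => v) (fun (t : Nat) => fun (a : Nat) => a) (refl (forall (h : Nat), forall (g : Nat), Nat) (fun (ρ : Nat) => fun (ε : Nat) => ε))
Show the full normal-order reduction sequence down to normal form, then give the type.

normal-order reduction:
  J (forall (u : Nat), forall (j : Nat), Nat) (fun (θ : Nat) => fun (φ : Nat) => φ) (fun (γ : forall (n : Nat), forall (y : Nat), Nat) => fun (ξ : Eq (forall (l : Nat), forall (r : Nat), Nat) (fun (η : Nat) => fun (β : Nat) => β) γ) => forall (c : Nat), forall (ω : Nat), Nat) (fun (ζ : Nat) => fun (v : Nat) => v) (fun (t : Nat) => fun (a : Nat) => a) (refl (forall (h : Nat), forall (g : Nat), Nat) (fun (ρ : Nat) => fun (ε : Nat) => ε))
  ~> fun (u : Nat) => fun (j : Nat) => j
type:
  forall (u : Nat), forall (j : Nat), Nat


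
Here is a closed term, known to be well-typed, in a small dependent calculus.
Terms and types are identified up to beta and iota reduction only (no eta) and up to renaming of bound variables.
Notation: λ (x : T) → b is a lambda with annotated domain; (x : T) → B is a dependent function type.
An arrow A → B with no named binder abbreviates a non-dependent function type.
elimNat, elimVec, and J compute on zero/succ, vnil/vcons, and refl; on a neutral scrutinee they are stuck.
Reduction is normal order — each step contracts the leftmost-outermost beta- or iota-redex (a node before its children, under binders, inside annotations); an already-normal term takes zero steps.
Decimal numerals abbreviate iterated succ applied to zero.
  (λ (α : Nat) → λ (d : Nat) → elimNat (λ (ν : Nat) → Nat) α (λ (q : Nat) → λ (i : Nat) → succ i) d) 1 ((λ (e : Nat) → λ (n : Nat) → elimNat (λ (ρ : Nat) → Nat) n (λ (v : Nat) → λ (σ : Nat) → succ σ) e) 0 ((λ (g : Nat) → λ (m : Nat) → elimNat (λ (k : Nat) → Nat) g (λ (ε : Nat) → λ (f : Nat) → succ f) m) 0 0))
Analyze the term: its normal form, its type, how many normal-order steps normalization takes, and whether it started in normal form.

normal form:
  1
the term's type:
  Nat
normal-order step count: 9
already normal: no
first redex: a beta-redex


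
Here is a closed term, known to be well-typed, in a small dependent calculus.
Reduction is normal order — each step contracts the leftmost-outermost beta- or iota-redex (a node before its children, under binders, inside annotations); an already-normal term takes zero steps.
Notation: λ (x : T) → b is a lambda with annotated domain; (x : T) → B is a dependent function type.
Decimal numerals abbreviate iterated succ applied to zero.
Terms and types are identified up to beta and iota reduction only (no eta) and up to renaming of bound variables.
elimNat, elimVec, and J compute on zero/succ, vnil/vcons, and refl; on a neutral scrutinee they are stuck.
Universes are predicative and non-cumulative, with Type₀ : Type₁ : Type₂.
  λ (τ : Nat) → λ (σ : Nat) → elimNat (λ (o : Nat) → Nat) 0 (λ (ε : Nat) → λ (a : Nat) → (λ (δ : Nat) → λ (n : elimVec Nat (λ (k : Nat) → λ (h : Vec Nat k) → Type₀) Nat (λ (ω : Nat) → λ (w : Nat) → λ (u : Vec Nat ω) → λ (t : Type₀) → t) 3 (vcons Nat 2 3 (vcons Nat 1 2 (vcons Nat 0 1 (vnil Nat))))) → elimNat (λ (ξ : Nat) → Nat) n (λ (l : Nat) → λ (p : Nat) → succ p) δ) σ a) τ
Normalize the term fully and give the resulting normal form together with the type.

reduced normal form:
  λ (τ : Nat) → λ (σ : Nat) → elimNat (λ (o : Nat) → Nat) 0 (λ (ε : Nat) → λ (a : Nat) → elimNat (λ (δ : Nat) → Nat) a (λ (n : Nat) → λ (k : Nat) → succ k) σ) τ
type:
  (τ : Nat) → (σ : Nat) → Nat


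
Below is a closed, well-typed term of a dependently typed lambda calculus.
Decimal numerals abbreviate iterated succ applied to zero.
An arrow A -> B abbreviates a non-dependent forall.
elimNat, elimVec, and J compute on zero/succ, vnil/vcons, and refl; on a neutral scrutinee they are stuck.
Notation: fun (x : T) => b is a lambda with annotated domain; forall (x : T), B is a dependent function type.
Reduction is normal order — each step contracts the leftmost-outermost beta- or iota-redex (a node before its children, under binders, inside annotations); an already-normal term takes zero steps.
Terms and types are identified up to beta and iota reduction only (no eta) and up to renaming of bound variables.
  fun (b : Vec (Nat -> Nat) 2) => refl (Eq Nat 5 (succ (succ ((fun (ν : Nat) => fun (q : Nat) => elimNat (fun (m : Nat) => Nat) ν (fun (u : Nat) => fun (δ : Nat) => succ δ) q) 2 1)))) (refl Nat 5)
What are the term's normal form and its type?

resulting normal form:
  fun (b : Vec (Nat -> Nat) 2) => refl (Eq Nat 5 5) (refl Nat 5)
type:
  Vec (Nat -> Nat) 2 -> Eq (Eq Nat 5 5) (refl Nat 5) (refl Nat 5)


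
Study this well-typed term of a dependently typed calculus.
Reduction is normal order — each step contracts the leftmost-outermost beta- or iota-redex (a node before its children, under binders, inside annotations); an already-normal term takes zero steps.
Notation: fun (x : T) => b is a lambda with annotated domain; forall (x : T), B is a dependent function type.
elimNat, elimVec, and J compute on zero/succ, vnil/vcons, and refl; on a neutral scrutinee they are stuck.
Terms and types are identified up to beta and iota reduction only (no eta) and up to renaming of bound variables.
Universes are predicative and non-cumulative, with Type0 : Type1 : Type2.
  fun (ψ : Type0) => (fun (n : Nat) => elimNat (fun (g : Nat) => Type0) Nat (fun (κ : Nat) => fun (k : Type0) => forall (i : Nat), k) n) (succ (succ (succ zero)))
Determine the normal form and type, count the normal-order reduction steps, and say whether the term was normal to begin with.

normal form:
  fun (ψ : Type0) => forall (n : Nat), forall (g : Nat), forall (κ : Nat), Nat
type:
  forall (ψ : Type0), Type0
reduction steps (normal order): 11
term was already normal: no
first contracted redex: a beta-redex


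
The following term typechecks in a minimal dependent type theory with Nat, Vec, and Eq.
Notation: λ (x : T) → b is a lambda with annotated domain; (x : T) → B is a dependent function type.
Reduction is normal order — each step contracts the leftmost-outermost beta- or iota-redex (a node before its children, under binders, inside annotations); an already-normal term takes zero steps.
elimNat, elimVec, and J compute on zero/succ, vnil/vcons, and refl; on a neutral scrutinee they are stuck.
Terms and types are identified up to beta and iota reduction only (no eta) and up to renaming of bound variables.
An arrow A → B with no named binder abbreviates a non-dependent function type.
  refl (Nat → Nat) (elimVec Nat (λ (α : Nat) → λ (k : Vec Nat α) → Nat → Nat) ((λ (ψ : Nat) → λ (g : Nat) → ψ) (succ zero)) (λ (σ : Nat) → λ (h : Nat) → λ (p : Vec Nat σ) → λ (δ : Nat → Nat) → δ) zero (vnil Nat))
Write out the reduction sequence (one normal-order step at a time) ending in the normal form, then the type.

reduction (normal order):
  refl (Nat → Nat) (elimVec Nat (λ (α : Nat) → λ (k : Vec Nat α) → Nat → Nat) ((λ (ψ : Nat) → λ (g : Nat) → ψ) (succ zero)) (λ (σ : Nat) → λ (h : Nat) → λ (p : Vec Nat σ) → λ (δ : Nat → Nat) → δ) zero (vnil Nat))
  ~> refl (Nat → Nat) ((λ (α : Nat) → λ (k : Nat) → α) (succ zero))
  ~> refl (Nat → Nat) (λ (α : Nat) → succ zero)
the term's type:
  Eq (Nat → Nat) (λ (α : Nat) → succ zero) (λ (k : Nat) → succ zero)


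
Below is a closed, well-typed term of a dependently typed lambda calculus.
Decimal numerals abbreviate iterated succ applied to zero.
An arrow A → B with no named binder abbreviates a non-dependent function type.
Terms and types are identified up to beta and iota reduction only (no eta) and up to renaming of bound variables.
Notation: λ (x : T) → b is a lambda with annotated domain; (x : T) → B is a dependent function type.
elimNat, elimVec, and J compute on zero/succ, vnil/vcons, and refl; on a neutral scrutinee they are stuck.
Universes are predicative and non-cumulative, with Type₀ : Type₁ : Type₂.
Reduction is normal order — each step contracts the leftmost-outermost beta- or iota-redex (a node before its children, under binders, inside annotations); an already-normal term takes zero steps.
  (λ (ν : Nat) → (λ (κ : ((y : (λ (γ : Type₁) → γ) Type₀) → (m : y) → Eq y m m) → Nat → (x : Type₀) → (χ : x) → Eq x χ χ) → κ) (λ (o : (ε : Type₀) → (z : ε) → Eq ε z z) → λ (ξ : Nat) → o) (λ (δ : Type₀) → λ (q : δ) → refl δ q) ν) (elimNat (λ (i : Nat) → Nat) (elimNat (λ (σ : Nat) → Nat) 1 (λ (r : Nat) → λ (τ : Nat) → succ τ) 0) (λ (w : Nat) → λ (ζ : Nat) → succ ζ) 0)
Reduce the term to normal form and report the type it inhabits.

reduced normal form:
  λ (ν : Type₀) → λ (κ : ν) → refl ν κ
type:
  (ν : Type₀) → (κ : ν) → Eq ν κ κ


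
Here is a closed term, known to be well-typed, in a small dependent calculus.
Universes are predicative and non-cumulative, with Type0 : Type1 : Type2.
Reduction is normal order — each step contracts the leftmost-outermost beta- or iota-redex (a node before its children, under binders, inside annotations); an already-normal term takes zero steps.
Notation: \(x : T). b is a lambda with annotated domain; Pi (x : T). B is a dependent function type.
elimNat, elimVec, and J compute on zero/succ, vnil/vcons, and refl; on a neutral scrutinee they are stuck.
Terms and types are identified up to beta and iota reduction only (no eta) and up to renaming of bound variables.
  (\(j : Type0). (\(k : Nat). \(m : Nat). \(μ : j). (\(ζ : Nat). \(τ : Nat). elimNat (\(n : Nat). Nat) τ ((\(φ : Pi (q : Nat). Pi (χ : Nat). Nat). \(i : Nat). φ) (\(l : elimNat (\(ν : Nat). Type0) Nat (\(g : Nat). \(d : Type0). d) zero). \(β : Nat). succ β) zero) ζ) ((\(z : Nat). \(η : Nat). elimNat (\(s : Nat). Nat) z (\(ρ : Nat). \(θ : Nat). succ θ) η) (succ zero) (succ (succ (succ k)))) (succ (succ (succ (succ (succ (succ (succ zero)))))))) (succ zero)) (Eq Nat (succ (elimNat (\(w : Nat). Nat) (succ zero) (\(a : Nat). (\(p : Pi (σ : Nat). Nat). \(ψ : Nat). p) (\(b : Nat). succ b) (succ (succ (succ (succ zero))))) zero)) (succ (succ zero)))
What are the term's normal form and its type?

resulting normal form:
  \(j : Nat). \(k : Eq Nat (succ (succ zero)) (succ (succ zero))). succ (succ (succ (succ (succ (succ (succ (succ (succ (succ (succ (succ zero)))))))))))
type:
  Pi (j : Nat). Pi (k : Eq Nat (succ (succ zero)) (succ (succ zero))). Nat


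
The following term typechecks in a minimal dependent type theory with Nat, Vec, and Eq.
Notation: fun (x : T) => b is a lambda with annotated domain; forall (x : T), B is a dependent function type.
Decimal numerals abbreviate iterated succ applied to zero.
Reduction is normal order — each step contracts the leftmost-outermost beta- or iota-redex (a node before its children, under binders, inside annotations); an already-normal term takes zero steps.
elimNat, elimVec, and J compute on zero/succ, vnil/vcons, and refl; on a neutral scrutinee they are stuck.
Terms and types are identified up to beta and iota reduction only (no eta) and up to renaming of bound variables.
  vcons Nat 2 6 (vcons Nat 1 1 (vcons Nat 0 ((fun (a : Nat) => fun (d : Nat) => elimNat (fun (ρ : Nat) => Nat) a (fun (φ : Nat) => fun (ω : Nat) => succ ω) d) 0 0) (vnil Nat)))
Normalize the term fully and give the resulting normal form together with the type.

resulting normal form:
  vcons Nat 2 6 (vcons Nat 1 1 (vcons Nat 0 0 (vnil Nat)))
type:
  Vec Nat 3


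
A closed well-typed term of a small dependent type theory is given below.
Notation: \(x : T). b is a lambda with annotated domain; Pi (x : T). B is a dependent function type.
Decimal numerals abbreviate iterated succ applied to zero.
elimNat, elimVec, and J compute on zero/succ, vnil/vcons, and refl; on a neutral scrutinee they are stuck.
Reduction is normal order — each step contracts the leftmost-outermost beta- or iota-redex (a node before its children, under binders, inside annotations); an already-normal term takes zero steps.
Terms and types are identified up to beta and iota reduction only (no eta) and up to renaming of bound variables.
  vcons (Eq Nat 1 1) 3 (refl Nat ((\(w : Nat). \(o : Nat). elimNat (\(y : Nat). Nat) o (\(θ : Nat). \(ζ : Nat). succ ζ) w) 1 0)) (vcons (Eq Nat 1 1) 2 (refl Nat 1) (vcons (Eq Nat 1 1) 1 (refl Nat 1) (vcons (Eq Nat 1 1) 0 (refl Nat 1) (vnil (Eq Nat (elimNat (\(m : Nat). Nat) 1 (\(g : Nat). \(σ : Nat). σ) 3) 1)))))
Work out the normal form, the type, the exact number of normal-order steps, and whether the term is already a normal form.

normal form:
  vcons (Eq Nat 1 1) 3 (refl Nat 1) (vcons (Eq Nat 1 1) 2 (refl Nat 1) (vcons (Eq Nat 1 1) 1 (refl Nat 1) (vcons (Eq Nat 1 1) 0 (refl Nat 1) (vnil (Eq Nat 1 1)))))
type:
  Vec (Eq Nat 1 1) 4
reduction steps (normal order): 16
term was already normal: no
first contracted redex: a beta-redex


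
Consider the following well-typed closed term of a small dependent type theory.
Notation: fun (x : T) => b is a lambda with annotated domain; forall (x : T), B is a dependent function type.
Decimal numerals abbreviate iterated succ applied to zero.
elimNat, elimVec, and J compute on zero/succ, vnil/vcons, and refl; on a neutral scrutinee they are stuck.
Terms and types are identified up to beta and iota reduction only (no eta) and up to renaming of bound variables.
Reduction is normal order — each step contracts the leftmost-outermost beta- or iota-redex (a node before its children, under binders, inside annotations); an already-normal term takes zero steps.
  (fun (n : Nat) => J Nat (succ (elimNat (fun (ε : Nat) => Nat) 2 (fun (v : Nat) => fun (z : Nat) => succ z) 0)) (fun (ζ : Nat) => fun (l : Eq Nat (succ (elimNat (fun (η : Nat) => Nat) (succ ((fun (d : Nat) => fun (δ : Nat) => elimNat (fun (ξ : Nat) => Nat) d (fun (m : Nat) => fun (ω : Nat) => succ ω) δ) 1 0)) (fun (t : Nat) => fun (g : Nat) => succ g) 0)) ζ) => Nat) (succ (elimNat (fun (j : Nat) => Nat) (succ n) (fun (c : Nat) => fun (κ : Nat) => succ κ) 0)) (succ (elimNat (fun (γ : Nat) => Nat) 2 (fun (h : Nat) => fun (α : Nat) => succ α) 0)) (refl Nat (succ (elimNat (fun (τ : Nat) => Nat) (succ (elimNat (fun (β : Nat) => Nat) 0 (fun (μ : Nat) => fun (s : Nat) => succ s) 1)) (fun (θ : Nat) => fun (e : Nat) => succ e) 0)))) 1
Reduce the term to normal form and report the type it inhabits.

resulting normal form:
  3
inferred type:
  Nat


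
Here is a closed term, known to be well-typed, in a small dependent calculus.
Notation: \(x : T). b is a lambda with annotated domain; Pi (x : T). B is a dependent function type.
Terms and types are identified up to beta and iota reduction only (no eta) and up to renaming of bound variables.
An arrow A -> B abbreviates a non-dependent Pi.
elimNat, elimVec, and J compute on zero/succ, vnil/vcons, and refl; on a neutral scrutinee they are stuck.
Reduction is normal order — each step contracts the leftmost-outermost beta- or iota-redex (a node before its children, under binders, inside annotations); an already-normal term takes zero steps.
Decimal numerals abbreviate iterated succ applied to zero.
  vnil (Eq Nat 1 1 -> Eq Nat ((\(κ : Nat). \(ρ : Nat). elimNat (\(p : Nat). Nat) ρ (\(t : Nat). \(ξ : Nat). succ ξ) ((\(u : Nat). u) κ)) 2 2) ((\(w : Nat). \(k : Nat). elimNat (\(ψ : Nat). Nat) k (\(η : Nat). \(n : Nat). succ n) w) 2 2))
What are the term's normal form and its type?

resulting normal form:
  vnil (Eq Nat 1 1 -> Eq Nat 4 4)
inferred type:
  Vec (Eq Nat 1 1 -> Eq Nat 4 4) 0


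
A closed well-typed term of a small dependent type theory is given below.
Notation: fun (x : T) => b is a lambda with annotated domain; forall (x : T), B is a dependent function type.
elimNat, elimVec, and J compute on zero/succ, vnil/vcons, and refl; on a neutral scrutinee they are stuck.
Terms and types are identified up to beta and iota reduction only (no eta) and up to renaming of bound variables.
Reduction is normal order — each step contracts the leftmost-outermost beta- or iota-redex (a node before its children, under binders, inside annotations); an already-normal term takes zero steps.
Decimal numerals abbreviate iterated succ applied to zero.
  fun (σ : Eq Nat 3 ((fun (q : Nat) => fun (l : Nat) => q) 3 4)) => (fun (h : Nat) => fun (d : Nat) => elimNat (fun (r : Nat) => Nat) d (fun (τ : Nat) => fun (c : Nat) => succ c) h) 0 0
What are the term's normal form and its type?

normal form:
  fun (σ : Eq Nat 3 3) => 0
type:
  forall (σ : Eq Nat 3 3), Nat


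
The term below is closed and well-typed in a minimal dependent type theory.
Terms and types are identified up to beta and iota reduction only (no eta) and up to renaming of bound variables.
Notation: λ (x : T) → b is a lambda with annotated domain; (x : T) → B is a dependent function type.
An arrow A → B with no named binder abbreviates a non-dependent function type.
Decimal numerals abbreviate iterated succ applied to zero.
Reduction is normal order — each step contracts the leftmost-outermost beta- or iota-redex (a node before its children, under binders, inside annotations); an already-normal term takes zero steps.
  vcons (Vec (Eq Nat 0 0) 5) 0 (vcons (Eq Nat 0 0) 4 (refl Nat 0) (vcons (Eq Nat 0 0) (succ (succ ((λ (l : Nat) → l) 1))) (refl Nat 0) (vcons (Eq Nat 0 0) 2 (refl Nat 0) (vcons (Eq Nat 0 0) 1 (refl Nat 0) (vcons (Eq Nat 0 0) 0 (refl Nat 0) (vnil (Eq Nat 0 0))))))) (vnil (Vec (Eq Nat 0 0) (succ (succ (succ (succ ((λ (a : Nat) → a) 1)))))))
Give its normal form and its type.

normal form:
  vcons (Vec (Eq Nat 0 0) 5) 0 (vcons (Eq Nat 0 0) 4 (refl Nat 0) (vcons (Eq Nat 0 0) 3 (refl Nat 0) (vcons (Eq Nat 0 0) 2 (refl Nat 0) (vcons (Eq Nat 0 0) 1 (refl Nat 0) (vcons (Eq Nat 0 0) 0 (refl Nat 0) (vnil (Eq Nat 0 0))))))) (vnil (Vec (Eq Nat 0 0) 5))
the term's type:
  Vec (Vec (Eq Nat 0 0) 5) 1


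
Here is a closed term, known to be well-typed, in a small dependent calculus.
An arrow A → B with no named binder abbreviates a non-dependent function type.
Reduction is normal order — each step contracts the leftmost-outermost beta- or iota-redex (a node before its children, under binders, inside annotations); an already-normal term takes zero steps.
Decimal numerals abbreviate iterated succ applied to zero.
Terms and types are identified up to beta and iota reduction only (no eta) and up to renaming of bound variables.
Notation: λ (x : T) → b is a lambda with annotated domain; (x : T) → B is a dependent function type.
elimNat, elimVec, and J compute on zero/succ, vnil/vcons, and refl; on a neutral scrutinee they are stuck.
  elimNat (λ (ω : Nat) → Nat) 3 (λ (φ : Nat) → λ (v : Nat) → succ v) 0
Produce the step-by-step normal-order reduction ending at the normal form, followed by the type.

reduction (normal order):
  elimNat (λ (ω : Nat) → Nat) 3 (λ (φ : Nat) → λ (v : Nat) → succ v) 0
  ~> 3
type:
  Nat


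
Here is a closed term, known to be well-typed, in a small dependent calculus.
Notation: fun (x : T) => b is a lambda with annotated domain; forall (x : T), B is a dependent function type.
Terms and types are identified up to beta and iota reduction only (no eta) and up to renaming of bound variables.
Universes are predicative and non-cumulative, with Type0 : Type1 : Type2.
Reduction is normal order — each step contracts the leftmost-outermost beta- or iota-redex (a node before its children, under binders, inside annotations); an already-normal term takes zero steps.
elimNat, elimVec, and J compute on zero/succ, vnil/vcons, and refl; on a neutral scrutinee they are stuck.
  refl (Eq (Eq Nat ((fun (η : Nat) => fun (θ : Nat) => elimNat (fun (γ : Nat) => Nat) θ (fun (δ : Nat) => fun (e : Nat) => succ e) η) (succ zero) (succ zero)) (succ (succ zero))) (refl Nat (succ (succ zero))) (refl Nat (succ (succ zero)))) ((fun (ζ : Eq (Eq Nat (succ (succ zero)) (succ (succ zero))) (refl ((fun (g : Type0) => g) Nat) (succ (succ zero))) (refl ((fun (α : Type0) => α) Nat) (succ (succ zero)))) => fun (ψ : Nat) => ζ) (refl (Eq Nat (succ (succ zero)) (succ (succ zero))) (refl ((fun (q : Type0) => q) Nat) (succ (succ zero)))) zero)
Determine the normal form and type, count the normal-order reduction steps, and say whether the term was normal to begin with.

normal form:
  refl (Eq (Eq Nat (succ (succ zero)) (succ (succ zero))) (refl Nat (succ (succ zero))) (refl Nat (succ (succ zero)))) (refl (Eq Nat (succ (succ zero)) (succ (succ zero))) (refl Nat (succ (succ zero))))
the term's type:
  Eq (Eq (Eq Nat (succ (succ zero)) (succ (succ zero))) (refl Nat (succ (succ zero))) (refl Nat (succ (succ zero)))) (refl (Eq Nat (succ (succ zero)) (succ (succ zero))) (refl Nat (succ (succ zero)))) (refl (Eq Nat (succ (succ zero)) (succ (succ zero))) (refl Nat (succ (succ zero))))
reduction steps (normal order): 9
term was already normal: no
first redex: a beta-redex


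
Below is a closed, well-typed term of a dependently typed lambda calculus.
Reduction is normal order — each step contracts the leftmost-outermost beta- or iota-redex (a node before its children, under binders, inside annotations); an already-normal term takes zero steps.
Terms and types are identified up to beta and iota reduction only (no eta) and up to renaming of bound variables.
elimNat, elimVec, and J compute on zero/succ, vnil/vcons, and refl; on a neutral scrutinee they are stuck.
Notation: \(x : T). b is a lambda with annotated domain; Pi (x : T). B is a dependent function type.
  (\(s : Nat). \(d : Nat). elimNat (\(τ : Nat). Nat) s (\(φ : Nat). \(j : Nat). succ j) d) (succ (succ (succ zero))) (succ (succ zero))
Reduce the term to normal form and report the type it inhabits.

normal form:
  succ (succ (succ (succ (succ zero))))
inferred type:
  Nat


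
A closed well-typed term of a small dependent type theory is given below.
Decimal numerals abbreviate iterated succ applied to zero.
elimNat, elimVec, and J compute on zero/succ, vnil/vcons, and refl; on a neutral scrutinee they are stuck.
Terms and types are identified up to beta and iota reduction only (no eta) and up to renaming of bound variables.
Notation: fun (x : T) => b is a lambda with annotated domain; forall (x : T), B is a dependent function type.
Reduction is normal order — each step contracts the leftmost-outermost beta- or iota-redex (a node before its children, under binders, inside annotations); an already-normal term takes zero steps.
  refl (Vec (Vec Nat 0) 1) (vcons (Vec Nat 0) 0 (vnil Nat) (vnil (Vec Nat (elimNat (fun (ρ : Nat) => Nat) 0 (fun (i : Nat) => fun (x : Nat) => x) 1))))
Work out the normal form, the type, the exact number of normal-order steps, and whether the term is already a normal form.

reduced normal form:
  refl (Vec (Vec Nat 0) 1) (vcons (Vec Nat 0) 0 (vnil Nat) (vnil (Vec Nat 0)))
type:
  Eq (Vec (Vec Nat 0) 1) (vcons (Vec Nat 0) 0 (vnil Nat) (vnil (Vec Nat 0))) (vcons (Vec Nat 0) 0 (vnil Nat) (vnil (Vec Nat 0)))
normal-order step count: 4
already normal: no
first contracted redex: an elimNat iota-redex


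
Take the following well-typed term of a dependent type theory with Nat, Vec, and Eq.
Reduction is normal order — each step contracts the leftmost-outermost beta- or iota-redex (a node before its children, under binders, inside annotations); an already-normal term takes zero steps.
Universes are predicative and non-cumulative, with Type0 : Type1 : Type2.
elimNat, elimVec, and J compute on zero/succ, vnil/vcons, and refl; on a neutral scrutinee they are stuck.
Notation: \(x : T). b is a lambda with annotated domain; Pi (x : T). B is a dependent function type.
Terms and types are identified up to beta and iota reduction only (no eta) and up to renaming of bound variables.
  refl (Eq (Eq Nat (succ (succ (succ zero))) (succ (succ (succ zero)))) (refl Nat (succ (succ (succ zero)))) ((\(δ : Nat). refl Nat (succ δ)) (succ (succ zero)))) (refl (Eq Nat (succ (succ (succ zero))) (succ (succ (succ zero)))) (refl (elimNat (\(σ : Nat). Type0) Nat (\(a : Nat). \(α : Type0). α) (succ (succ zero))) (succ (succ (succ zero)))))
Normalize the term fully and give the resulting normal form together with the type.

resulting normal form:
  refl (Eq (Eq Nat (succ (succ (succ zero))) (succ (succ (succ zero)))) (refl Nat (succ (succ (succ zero)))) (refl Nat (succ (succ (succ zero))))) (refl (Eq Nat (succ (succ (succ zero))) (succ (succ (succ zero)))) (refl Nat (succ (succ (succ zero)))))
the term's type:
  Eq (Eq (Eq Nat (succ (succ (succ zero))) (succ (succ (succ zero)))) (refl Nat (succ (succ (succ zero)))) (refl Nat (succ (succ (succ zero))))) (refl (Eq Nat (succ (succ (succ zero))) (succ (succ (succ zero)))) (refl Nat (succ (succ (succ zero))))) (refl (Eq Nat (succ (succ (succ zero))) (succ (succ (succ zero)))) (refl Nat (succ (succ (succ zero)))))
observation: 8 normal-order steps separate the term from its normal form.


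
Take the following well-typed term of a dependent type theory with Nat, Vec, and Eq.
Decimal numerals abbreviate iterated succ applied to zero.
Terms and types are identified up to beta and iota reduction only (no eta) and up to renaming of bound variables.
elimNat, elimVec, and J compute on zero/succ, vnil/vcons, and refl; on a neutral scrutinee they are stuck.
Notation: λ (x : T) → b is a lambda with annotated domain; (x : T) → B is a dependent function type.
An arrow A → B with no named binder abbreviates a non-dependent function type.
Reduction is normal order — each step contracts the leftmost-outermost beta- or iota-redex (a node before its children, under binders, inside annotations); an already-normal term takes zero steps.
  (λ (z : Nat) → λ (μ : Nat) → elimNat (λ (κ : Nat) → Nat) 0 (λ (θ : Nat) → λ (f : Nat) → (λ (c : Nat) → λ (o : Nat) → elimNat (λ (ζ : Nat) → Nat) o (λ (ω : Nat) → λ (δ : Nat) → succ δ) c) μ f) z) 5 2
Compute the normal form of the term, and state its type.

normal form:
  10
the term's type:
  Nat
observation: reduction starts at a beta-redex, and 63 normal-order steps reach the normal form.


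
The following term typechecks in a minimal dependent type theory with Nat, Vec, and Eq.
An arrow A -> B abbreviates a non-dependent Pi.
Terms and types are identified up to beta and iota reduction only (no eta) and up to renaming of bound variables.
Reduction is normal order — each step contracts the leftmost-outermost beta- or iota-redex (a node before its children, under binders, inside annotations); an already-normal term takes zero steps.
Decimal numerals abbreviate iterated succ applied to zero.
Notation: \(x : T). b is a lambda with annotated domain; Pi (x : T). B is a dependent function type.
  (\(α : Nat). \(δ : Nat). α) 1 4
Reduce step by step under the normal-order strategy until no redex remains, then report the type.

normal-order reduction:
  (\(α : Nat). \(δ : Nat). α) 1 4
  ~> (\(α : Nat). 1) 4
  ~> 1
the term's type:
  Nat


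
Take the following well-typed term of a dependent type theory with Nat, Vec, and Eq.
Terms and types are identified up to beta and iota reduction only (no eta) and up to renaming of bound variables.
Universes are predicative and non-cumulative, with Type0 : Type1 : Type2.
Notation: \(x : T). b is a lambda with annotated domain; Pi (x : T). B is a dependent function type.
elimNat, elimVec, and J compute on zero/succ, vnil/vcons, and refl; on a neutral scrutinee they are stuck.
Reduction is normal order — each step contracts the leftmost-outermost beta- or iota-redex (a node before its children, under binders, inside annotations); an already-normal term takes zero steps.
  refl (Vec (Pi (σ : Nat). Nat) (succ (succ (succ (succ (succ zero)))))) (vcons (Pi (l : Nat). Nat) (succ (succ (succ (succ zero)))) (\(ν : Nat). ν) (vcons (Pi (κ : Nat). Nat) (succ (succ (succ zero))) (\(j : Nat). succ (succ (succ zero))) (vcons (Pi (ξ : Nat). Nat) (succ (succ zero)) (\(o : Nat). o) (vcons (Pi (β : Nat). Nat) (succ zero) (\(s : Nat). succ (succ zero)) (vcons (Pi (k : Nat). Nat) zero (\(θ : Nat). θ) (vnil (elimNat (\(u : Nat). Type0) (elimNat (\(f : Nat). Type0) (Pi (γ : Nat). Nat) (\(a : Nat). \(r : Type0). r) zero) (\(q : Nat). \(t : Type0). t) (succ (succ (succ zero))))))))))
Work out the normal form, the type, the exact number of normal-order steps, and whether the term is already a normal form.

normal form:
  refl (Vec (Pi (σ : Nat). Nat) (succ (succ (succ (succ (succ zero)))))) (vcons (Pi (l : Nat). Nat) (succ (succ (succ (succ zero)))) (\(ν : Nat). ν) (vcons (Pi (κ : Nat). Nat) (succ (succ (succ zero))) (\(j : Nat). succ (succ (succ zero))) (vcons (Pi (ξ : Nat). Nat) (succ (succ zero)) (\(o : Nat). o) (vcons (Pi (β : Nat). Nat) (succ zero) (\(s : Nat). succ (succ zero)) (vcons (Pi (k : Nat). Nat) zero (\(θ : Nat). θ) (vnil (Pi (u : Nat). Nat)))))))
type:
  Eq (Vec (Pi (σ : Nat). Nat) (succ (succ (succ (succ (succ zero)))))) (vcons (Pi (l : Nat). Nat) (succ (succ (succ (succ zero)))) (\(ν : Nat). ν) (vcons (Pi (κ : Nat). Nat) (succ (succ (succ zero))) (\(j : Nat). succ (succ (succ zero))) (vcons (Pi (ξ : Nat). Nat) (succ (succ zero)) (\(o : Nat). o) (vcons (Pi (β : Nat). Nat) (succ zero) (\(s : Nat). succ (succ zero)) (vcons (Pi (k : Nat). Nat) zero (\(θ : Nat). θ) (vnil (Pi (u : Nat). Nat))))))) (vcons (Pi (f : Nat). Nat) (succ (succ (succ (succ zero)))) (\(γ : Nat). γ) (vcons (Pi (a : Nat). Nat) (succ (succ (succ zero))) (\(r : Nat). succ (succ (succ zero))) (vcons (Pi (q : Nat). Nat) (succ (succ zero)) (\(t : Nat). t) (vcons (Pi (μ : Nat). Nat) (succ zero) (\(i : Nat). succ (succ zero)) (vcons (Pi (b : Nat). Nat) zero (\(x : Nat). x) (vnil (Pi (ω : Nat). Nat)))))))
reduction steps (normal order): 11
started in normal form: no
first contracted redex: an elimNat iota-redex


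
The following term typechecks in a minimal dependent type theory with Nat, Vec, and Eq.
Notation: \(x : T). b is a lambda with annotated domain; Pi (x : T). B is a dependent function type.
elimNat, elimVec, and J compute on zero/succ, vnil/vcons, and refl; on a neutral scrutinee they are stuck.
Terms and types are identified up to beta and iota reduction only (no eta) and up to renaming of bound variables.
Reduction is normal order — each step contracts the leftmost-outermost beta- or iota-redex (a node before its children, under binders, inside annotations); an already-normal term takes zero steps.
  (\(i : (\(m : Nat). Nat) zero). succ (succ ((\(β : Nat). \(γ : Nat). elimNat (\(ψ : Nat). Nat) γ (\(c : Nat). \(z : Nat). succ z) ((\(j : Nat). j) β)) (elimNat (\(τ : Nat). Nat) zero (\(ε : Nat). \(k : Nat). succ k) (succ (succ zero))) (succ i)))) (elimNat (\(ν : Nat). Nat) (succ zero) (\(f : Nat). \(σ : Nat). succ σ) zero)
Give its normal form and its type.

resulting normal form:
  succ (succ (succ (succ (succ (succ zero)))))
inferred type:
  Nat
observation: contracting a beta-redex first, the term normalizes in 19 steps.


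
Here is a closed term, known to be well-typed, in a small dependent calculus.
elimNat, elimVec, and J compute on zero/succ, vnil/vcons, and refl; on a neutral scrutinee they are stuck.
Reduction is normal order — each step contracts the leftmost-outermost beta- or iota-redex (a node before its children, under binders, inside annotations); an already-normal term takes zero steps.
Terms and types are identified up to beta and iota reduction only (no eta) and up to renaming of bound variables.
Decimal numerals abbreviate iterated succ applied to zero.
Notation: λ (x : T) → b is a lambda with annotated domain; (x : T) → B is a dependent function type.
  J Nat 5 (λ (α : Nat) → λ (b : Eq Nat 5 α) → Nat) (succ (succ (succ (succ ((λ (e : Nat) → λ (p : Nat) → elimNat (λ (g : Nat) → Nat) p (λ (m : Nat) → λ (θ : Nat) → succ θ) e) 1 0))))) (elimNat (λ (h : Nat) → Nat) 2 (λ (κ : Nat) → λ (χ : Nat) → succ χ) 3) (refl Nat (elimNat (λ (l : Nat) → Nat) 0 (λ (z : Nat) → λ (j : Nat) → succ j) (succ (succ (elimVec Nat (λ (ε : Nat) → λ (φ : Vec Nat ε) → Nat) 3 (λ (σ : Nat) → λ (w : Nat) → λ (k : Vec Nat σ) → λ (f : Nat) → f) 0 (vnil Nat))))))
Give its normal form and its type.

resulting normal form:
  5
inferred type:
  Nat
observation: the term reaches its normal form after 7 normal-order steps.


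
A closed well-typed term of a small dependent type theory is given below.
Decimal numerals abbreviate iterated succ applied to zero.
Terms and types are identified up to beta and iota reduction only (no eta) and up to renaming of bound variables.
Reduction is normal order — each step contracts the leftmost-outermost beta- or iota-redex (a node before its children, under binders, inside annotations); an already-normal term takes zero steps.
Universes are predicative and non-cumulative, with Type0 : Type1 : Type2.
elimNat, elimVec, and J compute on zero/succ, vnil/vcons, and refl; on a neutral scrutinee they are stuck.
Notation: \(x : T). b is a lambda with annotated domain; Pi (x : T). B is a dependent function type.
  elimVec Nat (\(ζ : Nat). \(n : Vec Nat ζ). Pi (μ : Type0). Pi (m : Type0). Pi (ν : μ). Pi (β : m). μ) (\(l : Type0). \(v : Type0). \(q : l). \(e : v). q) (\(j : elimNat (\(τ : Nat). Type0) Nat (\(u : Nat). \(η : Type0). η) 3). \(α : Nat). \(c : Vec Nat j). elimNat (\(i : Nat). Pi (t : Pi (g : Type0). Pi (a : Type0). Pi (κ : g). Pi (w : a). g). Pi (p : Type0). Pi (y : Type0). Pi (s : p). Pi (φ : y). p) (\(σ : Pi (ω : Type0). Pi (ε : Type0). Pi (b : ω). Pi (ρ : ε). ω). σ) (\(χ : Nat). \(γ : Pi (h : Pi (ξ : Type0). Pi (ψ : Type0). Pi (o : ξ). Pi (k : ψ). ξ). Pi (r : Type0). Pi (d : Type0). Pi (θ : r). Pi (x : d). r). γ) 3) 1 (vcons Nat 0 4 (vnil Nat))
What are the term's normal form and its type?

resulting normal form:
  \(ζ : Type0). \(n : Type0). \(μ : ζ). \(m : n). μ
type:
  Pi (ζ : Type0). Pi (n : Type0). Pi (μ : ζ). Pi (m : n). ζ
observation: contracting an elimVec iota-redex first, the term normalizes in 16 steps.


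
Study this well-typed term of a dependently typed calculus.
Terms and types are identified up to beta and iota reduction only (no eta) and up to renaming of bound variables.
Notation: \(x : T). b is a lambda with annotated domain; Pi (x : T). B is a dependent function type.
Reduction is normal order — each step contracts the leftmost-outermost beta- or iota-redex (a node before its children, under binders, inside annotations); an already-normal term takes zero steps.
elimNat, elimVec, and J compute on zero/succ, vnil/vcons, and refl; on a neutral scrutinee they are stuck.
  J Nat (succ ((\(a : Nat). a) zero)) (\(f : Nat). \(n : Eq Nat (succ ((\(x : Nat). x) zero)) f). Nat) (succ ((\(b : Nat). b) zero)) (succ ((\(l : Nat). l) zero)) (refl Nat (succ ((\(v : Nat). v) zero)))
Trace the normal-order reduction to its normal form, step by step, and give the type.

normal-order reduction:
  J Nat (succ ((\(a : Nat). a) zero)) (\(f : Nat). \(n : Eq Nat (succ ((\(x : Nat). x) zero)) f). Nat) (succ ((\(b : Nat). b) zero)) (succ ((\(l : Nat). l) zero)) (refl Nat (succ ((\(v : Nat). v) zero)))
  ~> succ ((\(a : Nat). a) zero)
  ~> succ zero
the term's type:
  Nat


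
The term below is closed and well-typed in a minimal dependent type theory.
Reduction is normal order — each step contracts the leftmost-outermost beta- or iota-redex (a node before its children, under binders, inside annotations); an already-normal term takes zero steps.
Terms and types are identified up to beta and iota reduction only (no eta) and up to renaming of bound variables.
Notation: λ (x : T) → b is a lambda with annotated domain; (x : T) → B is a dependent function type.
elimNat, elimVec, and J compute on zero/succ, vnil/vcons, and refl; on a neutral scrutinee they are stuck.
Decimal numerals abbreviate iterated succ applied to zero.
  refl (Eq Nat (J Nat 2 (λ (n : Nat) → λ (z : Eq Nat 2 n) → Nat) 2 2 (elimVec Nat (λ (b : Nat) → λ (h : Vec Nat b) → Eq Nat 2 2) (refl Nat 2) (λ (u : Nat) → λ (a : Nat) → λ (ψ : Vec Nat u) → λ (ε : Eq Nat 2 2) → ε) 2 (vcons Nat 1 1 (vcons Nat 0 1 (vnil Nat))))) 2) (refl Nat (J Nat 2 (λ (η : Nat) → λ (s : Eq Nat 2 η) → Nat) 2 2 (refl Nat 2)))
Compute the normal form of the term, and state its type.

reduced normal form:
  refl (Eq Nat 2 2) (refl Nat 2)
the term's type:
  Eq (Eq Nat 2 2) (refl Nat 2) (refl Nat 2)
observation: 13 normal-order steps separate the term from its normal form.


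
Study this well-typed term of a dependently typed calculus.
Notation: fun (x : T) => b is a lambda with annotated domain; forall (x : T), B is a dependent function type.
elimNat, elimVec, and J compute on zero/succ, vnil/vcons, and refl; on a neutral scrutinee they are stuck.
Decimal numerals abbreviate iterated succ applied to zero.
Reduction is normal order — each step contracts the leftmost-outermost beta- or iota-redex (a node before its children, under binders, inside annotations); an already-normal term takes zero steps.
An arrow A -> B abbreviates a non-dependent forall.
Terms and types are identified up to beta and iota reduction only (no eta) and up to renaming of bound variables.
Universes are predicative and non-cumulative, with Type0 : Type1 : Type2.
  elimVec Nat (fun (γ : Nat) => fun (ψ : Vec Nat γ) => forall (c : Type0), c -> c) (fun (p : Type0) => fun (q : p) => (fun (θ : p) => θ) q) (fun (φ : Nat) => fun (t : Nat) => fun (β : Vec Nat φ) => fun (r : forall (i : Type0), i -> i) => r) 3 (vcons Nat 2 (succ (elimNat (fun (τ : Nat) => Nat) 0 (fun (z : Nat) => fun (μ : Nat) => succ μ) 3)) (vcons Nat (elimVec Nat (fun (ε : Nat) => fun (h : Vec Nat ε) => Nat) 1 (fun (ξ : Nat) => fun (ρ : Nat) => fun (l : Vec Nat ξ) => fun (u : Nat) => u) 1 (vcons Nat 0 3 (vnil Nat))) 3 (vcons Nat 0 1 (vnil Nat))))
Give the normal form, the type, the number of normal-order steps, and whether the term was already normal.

resulting normal form:
  fun (γ : Type0) => fun (ψ : γ) => ψ
type:
  forall (γ : Type0), γ -> γ
normal-order step count: 17
started in normal form: no
first redex: an elimVec iota-redex
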